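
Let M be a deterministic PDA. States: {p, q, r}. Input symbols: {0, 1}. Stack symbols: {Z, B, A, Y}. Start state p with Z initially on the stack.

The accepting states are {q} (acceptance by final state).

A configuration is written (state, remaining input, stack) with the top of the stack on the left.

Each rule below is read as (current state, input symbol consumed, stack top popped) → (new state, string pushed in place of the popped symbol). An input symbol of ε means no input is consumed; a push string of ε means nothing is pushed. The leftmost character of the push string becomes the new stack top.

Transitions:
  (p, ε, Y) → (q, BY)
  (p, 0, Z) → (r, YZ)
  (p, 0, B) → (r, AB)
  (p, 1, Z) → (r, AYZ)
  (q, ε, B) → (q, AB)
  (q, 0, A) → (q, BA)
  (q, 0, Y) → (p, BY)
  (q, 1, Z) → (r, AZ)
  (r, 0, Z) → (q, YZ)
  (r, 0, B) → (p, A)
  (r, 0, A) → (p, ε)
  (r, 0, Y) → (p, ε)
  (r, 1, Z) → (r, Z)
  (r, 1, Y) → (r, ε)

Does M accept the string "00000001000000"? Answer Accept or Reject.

Reject

(p, 00000001000000, Z)
  read 0, top Z: go to r, push YZ → (r, 0000001000000, YZ)
  read 0, top Y: go to p, push ε → (p, 000001000000, Z)
  read 0, top Z: go to r, push YZ → (r, 00001000000, YZ)
  read 0, top Y: go to p, push ε → (p, 0001000000, Z)
  read 0, top Z: go to r, push YZ → (r, 001000000, YZ)
  read 0, top Y: go to p, push ε → (p, 01000000, Z)
  read 0, top Z: go to r, push YZ → (r, 1000000, YZ)
  read 1, top Y: go to r, push ε → (r, 000000, Z)
  read 0, top Z: go to q, push YZ → (q, 00000, YZ)
  read 0, top Y: go to p, push BY → (p, 0000, BYZ)
  read 0, top B: go to r, push AB → (r, 000, ABYZ)
  read 0, top A: go to p, push ε → (p, 00, BYZ)
  read 0, top B: go to r, push AB → (r, 0, ABYZ)
  read 0, top A: go to p, push ε → (p, ε, BYZ)
All input consumed; state p ∉ F and no further ε-move applies.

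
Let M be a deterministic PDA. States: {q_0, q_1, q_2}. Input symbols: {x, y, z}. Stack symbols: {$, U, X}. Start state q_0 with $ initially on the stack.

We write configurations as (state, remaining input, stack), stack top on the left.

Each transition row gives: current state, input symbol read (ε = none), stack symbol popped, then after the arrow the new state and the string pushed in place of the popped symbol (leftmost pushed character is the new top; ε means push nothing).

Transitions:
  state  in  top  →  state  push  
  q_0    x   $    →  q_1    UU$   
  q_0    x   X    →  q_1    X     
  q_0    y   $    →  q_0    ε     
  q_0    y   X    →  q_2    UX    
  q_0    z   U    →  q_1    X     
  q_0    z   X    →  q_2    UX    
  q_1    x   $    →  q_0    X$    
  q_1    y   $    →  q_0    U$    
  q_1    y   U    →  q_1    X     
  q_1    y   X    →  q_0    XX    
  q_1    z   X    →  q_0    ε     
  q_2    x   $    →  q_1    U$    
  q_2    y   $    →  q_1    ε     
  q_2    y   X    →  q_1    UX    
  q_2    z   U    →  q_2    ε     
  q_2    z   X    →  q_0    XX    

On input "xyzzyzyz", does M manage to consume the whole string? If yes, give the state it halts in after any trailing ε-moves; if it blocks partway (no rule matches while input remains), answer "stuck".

(q_0, xyzzyzyz, $) ⊢ (q_1, yzzyzyz, UU$) ⊢ (q_1, zzyzyz, XU$) ⊢ (q_0, zyzyz, U$) ⊢ (q_1, yzyz, X$) ⊢ (q_0, zyz, XX$) ⊢ (q_2, yz, UXX$)
No transition for (q_2, y, top U); M blocks with input yz remaining.

stuck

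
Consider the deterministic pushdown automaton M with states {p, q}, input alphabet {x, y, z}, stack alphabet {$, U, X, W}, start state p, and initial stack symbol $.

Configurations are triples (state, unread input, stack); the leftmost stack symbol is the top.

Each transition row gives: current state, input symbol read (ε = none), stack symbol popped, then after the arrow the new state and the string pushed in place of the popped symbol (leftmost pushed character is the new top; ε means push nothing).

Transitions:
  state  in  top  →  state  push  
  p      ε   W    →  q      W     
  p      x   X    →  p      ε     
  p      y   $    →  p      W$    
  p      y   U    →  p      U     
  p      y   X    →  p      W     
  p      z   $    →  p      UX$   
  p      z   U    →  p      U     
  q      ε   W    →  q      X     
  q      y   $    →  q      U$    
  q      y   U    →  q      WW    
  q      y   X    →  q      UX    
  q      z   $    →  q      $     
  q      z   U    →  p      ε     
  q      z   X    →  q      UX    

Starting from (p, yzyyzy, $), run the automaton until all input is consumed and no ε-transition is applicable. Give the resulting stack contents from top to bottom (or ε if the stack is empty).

XWX$

(p, yzyyzy, $)
  read y, top $: go to p, push W$ → (p, zyyzy, W$)
  ε-move, top W: go to q, push W → (q, zyyzy, W$)
  ε-move, top W: go to q, push X → (q, zyyzy, X$)
  read z, top X: go to q, push UX → (q, yyzy, UX$)
  read y, top U: go to q, push WW → (q, yzy, WWX$)
  ε-move, top W: go to q, push X → (q, yzy, XWX$)
  read y, top X: go to q, push UX → (q, zy, UXWX$)
  read z, top U: go to p, push ε → (p, y, XWX$)
  read y, top X: go to p, push W → (p, ε, WWX$)
  ε-move, top W: go to q, push W → (q, ε, WWX$)
  ε-move, top W: go to q, push X → (q, ε, XWX$)
All input consumed in state q with stack XWX$.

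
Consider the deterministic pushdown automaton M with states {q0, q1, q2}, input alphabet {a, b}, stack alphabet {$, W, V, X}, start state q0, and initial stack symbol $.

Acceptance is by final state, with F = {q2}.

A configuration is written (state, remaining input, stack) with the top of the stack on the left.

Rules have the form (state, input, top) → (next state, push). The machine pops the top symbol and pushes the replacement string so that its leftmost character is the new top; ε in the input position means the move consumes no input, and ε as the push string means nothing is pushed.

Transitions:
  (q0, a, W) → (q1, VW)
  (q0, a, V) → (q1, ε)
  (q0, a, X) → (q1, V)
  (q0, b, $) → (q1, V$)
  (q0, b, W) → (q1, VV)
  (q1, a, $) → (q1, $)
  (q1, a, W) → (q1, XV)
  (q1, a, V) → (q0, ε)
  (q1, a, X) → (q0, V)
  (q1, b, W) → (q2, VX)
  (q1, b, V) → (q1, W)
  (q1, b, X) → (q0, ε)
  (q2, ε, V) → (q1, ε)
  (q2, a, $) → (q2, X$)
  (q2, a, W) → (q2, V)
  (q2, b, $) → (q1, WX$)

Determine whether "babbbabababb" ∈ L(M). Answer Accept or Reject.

Reject

(q0, babbbabababb, $) ⊢ (q1, abbbabababb, V$) ⊢ (q0, bbbabababb, $) ⊢ (q1, bbabababb, V$) ⊢ (q1, babababb, W$) ⊢ (q2, abababb, VX$) ⊢ (q1, abababb, X$) ⊢ (q0, bababb, V$)
No transition applies at (q0, bababb, V$); input not fully consumed.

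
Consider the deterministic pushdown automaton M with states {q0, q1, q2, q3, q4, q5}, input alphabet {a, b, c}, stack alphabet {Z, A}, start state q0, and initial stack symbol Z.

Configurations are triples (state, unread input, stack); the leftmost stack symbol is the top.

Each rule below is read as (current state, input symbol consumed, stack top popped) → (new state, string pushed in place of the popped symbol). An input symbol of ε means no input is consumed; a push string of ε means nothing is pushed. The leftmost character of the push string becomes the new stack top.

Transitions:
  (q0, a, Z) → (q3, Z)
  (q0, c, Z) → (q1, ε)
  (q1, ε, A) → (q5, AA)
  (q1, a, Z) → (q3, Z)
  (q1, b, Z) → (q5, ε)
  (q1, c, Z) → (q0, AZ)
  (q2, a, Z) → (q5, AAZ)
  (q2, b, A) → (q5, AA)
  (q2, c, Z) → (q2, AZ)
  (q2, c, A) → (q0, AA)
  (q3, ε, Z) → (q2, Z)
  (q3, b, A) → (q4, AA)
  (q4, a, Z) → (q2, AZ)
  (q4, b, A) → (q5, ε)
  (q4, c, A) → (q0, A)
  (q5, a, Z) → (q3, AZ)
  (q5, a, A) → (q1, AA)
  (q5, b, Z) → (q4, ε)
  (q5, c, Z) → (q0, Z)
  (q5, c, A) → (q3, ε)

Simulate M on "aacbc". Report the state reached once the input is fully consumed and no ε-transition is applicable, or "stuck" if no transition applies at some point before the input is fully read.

(q0, aacbc, Z) ⊢ (q3, acbc, Z) ⊢ (q2, acbc, Z) ⊢ (q5, cbc, AAZ) ⊢ (q3, bc, AZ) ⊢ (q4, c, AAZ) ⊢ (q0, ε, AAZ)
All input consumed; M is in state q0.

q0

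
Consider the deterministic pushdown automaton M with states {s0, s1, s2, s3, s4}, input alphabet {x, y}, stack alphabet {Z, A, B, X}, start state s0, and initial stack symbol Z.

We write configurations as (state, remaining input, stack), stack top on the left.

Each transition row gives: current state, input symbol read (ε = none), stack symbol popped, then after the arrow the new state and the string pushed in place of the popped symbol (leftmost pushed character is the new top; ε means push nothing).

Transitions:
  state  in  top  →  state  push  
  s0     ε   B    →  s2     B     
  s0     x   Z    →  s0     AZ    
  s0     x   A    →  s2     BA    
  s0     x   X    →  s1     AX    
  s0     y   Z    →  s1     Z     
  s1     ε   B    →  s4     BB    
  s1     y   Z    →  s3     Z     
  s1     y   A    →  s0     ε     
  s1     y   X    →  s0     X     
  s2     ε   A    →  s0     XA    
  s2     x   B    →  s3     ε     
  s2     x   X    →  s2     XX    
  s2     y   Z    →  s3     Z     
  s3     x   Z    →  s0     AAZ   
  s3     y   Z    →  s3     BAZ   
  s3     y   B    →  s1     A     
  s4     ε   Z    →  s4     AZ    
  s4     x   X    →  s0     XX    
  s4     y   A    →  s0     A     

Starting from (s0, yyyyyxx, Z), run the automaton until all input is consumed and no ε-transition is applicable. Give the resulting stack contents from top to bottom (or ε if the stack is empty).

AZ

(s0, yyyyyxx, Z)
  read y, top Z: go to s1, push Z → (s1, yyyyxx, Z)
  read y, top Z: go to s3, push Z → (s3, yyyxx, Z)
  read y, top Z: go to s3, push BAZ → (s3, yyxx, BAZ)
  read y, top B: go to s1, push A → (s1, yxx, AAZ)
  read y, top A: go to s0, push ε → (s0, xx, AZ)
  read x, top A: go to s2, push BA → (s2, x, BAZ)
  read x, top B: go to s3, push ε → (s3, ε, AZ)
All input consumed in state s3 with stack AZ.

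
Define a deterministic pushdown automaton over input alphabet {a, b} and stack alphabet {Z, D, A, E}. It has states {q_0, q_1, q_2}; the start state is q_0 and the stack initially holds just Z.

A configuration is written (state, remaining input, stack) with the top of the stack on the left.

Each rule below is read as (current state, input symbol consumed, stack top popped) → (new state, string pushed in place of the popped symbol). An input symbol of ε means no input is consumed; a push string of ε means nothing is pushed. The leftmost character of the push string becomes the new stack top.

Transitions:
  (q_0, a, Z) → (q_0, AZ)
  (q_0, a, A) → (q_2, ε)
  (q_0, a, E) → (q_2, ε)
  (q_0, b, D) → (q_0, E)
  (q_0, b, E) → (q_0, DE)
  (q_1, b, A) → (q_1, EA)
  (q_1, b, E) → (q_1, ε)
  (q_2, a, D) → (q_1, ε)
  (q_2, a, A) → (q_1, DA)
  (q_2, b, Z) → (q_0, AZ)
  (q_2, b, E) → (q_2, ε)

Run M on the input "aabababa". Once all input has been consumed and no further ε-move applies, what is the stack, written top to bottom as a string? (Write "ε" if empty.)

(q_0, aabababa, Z)
  read a, top Z: go to q_0, push AZ → (q_0, abababa, AZ)
  read a, top A: go to q_2, push ε → (q_2, bababa, Z)
  read b, top Z: go to q_0, push AZ → (q_0, ababa, AZ)
  read a, top A: go to q_2, push ε → (q_2, baba, Z)
  read b, top Z: go to q_0, push AZ → (q_0, aba, AZ)
  read a, top A: go to q_2, push ε → (q_2, ba, Z)
  read b, top Z: go to q_0, push AZ → (q_0, a, AZ)
  read a, top A: go to q_2, push ε → (q_2, ε, Z)
All input consumed in state q_2 with stack Z.

Z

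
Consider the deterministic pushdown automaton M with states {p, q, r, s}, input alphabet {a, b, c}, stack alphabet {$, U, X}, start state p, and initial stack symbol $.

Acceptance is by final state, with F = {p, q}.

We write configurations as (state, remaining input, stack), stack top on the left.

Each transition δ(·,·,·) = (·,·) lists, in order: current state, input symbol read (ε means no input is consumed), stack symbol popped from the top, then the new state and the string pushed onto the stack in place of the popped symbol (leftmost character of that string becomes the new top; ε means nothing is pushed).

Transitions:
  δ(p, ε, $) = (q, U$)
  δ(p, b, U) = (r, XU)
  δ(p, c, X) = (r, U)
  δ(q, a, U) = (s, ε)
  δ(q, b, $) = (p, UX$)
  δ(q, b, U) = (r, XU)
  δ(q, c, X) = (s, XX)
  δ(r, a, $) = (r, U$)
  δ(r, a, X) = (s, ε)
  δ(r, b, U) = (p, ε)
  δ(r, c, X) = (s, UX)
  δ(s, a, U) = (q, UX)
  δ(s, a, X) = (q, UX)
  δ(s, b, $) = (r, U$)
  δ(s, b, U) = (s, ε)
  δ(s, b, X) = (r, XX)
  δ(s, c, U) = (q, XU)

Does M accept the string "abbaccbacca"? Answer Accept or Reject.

(p, abbaccbacca, $) ⊢ (q, abbaccbacca, U$) ⊢ (s, bbaccbacca, $) ⊢ (r, baccbacca, U$) ⊢ (p, accbacca, $) ⊢ (q, accbacca, U$) ⊢ (s, ccbacca, $)
No transition applies at (s, ccbacca, $); input not fully consumed.

Reject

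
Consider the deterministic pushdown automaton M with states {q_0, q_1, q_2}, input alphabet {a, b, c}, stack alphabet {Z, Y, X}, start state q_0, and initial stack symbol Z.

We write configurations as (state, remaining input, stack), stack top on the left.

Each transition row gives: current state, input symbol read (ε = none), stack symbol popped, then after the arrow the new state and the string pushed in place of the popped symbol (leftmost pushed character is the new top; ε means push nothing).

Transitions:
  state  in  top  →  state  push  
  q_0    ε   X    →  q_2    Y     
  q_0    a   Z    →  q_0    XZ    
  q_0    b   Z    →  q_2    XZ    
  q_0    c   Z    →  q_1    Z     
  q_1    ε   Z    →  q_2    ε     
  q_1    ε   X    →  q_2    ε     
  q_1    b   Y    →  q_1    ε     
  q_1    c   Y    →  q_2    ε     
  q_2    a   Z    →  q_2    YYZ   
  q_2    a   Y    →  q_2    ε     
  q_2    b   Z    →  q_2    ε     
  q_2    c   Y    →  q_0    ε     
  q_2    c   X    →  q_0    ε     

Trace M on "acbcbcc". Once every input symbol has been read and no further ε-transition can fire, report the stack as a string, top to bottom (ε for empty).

(q_0, acbcbcc, Z) ⊢ (q_0, cbcbcc, XZ) ⊢ (q_2, cbcbcc, YZ) ⊢ (q_0, bcbcc, Z) ⊢ (q_2, cbcc, XZ) ⊢ (q_0, bcc, Z) ⊢ (q_2, cc, XZ) ⊢ (q_0, c, Z) ⊢ (q_1, ε, Z) ⊢ (q_2, ε, ε)
All input consumed in state q_2 with stack ε.

ε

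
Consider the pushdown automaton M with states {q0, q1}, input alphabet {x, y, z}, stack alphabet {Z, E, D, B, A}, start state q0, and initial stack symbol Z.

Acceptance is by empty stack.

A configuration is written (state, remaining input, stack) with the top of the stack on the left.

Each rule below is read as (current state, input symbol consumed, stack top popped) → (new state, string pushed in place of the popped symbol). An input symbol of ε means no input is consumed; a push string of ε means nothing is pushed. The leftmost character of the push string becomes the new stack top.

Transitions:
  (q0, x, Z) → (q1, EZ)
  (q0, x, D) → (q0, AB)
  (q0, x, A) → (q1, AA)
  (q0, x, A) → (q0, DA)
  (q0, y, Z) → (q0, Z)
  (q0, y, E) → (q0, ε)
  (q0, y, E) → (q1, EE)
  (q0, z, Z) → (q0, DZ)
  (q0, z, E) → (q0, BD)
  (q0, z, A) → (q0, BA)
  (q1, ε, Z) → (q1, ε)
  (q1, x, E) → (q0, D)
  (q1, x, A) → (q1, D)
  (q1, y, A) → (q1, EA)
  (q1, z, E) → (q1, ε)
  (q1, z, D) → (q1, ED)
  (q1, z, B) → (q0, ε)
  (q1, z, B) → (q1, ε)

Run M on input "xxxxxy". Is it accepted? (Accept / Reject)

No computation consumes all input and empties the stack.

Reject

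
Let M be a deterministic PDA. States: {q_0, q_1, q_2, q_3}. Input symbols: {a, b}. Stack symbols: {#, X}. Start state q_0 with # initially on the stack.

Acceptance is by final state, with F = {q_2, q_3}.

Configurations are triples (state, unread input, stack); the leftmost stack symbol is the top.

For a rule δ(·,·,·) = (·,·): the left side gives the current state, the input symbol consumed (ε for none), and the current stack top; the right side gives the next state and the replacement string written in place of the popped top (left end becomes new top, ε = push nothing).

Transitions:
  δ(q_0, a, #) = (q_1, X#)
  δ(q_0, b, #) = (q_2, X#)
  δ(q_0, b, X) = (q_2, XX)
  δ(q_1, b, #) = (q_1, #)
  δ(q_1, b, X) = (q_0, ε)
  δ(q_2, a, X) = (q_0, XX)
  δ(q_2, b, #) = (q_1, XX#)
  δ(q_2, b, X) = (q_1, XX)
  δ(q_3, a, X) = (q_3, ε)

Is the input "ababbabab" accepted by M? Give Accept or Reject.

Accept

(q_0, ababbabab, #)
  read a, top #: go to q_1, push X# → (q_1, babbabab, X#)
  read b, top X: go to q_0, push ε → (q_0, abbabab, #)
  read a, top #: go to q_1, push X# → (q_1, bbabab, X#)
  read b, top X: go to q_0, push ε → (q_0, babab, #)
  read b, top #: go to q_2, push X# → (q_2, abab, X#)
  read a, top X: go to q_0, push XX → (q_0, bab, XX#)
  read b, top X: go to q_2, push XX → (q_2, ab, XXX#)
  read a, top X: go to q_0, push XX → (q_0, b, XXXX#)
  read b, top X: go to q_2, push XX → (q_2, ε, XXXXX#)
All input consumed; state q_2 ∈ F.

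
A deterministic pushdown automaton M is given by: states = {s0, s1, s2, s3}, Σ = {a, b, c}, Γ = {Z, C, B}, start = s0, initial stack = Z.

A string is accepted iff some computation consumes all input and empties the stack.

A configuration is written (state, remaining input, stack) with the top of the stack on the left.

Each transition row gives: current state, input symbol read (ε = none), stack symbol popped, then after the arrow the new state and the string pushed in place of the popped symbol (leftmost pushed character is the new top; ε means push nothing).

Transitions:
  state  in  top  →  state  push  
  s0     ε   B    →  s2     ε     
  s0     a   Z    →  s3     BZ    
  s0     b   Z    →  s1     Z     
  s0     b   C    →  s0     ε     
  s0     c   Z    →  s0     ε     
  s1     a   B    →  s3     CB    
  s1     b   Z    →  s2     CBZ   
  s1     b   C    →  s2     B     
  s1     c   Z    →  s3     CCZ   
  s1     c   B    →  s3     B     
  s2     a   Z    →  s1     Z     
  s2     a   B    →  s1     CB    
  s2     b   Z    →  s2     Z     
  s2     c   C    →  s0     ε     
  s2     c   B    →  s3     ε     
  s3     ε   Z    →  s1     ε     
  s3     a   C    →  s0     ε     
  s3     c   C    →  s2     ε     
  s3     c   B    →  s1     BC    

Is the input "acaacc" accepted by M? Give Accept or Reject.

(s0, acaacc, Z)
  read a, top Z: go to s3, push BZ → (s3, caacc, BZ)
  read c, top B: go to s1, push BC → (s1, aacc, BCZ)
  read a, top B: go to s3, push CB → (s3, acc, CBCZ)
  read a, top C: go to s0, push ε → (s0, cc, BCZ)
  ε-move, top B: go to s2, push ε → (s2, cc, CZ)
  read c, top C: go to s0, push ε → (s0, c, Z)
  read c, top Z: go to s0, push ε → (s0, ε, ε)
All input consumed and the stack is empty.

Accept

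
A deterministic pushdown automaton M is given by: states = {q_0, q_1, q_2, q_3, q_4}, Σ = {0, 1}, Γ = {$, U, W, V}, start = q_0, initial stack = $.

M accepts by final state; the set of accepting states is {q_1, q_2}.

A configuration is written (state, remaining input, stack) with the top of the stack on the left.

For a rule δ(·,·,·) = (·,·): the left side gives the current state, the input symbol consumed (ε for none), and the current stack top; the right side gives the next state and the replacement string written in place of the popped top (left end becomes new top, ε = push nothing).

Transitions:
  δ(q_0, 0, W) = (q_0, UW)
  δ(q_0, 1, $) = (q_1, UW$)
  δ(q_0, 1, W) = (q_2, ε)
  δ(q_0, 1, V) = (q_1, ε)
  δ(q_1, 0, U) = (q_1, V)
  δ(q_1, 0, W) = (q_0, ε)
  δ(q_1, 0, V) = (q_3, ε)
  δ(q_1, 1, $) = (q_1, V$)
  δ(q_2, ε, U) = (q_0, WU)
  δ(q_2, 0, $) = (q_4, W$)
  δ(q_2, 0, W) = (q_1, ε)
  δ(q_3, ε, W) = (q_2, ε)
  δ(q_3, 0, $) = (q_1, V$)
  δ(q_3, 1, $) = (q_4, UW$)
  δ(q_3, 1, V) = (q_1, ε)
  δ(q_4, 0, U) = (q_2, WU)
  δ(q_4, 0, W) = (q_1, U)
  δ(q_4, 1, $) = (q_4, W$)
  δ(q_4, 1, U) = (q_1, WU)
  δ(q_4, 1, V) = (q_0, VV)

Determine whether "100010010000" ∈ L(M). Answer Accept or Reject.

Reject

(q_0, 100010010000, $) ⊢ (q_1, 00010010000, UW$) ⊢ (q_1, 0010010000, VW$) ⊢ (q_3, 010010000, W$) ⊢ (q_2, 010010000, $) ⊢ (q_4, 10010000, W$)
No transition applies at (q_4, 10010000, W$); input not fully consumed.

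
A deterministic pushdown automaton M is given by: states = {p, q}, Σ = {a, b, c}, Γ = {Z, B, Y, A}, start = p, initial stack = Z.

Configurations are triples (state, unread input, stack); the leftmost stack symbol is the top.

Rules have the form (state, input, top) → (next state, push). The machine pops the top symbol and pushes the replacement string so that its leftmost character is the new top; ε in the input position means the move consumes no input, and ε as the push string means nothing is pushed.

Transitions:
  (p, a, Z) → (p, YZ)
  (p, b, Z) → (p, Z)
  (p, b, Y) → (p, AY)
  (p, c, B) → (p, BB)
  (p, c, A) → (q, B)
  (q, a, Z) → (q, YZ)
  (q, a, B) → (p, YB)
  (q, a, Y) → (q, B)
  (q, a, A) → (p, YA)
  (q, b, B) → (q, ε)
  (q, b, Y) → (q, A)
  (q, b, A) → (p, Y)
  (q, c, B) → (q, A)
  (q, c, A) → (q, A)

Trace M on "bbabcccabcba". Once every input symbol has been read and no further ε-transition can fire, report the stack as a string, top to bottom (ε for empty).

(p, bbabcccabcba, Z)
  read b, top Z: go to p, push Z → (p, babcccabcba, Z)
  read b, top Z: go to p, push Z → (p, abcccabcba, Z)
  read a, top Z: go to p, push YZ → (p, bcccabcba, YZ)
  read b, top Y: go to p, push AY → (p, cccabcba, AYZ)
  read c, top A: go to q, push B → (q, ccabcba, BYZ)
  read c, top B: go to q, push A → (q, cabcba, AYZ)
  read c, top A: go to q, push A → (q, abcba, AYZ)
  read a, top A: go to p, push YA → (p, bcba, YAYZ)
  read b, top Y: go to p, push AY → (p, cba, AYAYZ)
  read c, top A: go to q, push B → (q, ba, BYAYZ)
  read b, top B: go to q, push ε → (q, a, YAYZ)
  read a, top Y: go to q, push B → (q, ε, BAYZ)
All input consumed in state q with stack BAYZ.

BAYZ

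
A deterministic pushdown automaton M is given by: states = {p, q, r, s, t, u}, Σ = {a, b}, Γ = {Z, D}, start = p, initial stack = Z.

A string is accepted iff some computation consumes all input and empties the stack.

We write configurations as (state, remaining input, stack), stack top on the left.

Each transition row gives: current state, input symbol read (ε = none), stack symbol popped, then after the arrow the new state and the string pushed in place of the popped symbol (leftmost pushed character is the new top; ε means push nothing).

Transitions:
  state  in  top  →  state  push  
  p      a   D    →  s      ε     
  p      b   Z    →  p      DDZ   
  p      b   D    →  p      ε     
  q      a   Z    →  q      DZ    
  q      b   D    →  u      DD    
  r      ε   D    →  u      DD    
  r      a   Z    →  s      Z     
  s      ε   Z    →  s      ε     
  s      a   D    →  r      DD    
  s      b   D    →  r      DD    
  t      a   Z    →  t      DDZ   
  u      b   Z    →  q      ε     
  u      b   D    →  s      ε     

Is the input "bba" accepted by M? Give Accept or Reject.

(p, bba, Z) ⊢ (p, ba, DDZ) ⊢ (p, a, DZ) ⊢ (s, ε, Z) ⊢ (s, ε, ε)
All input consumed and the stack is empty.

Accept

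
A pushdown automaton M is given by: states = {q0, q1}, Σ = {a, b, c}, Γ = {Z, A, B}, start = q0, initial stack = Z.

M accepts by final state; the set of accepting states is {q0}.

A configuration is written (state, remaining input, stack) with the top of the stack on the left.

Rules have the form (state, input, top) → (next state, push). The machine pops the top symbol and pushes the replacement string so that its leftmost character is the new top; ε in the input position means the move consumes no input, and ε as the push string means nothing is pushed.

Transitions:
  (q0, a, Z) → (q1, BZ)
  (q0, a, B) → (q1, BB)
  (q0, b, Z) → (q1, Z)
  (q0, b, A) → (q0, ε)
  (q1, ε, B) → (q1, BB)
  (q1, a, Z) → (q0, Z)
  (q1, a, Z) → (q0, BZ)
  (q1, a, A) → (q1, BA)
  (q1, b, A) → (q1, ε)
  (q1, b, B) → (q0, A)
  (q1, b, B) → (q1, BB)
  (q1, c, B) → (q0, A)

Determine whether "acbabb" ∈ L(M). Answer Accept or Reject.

One accepting computation: (q0, acbabb, Z) ⊢ (q1, cbabb, BZ) ⊢ (q0, babb, AZ) ⊢ (q0, abb, Z) ⊢ (q1, bb, BZ) ⊢ (q0, b, AZ) ⊢ (q0, ε, Z)
All input consumed and state q0 ∈ F.

Accept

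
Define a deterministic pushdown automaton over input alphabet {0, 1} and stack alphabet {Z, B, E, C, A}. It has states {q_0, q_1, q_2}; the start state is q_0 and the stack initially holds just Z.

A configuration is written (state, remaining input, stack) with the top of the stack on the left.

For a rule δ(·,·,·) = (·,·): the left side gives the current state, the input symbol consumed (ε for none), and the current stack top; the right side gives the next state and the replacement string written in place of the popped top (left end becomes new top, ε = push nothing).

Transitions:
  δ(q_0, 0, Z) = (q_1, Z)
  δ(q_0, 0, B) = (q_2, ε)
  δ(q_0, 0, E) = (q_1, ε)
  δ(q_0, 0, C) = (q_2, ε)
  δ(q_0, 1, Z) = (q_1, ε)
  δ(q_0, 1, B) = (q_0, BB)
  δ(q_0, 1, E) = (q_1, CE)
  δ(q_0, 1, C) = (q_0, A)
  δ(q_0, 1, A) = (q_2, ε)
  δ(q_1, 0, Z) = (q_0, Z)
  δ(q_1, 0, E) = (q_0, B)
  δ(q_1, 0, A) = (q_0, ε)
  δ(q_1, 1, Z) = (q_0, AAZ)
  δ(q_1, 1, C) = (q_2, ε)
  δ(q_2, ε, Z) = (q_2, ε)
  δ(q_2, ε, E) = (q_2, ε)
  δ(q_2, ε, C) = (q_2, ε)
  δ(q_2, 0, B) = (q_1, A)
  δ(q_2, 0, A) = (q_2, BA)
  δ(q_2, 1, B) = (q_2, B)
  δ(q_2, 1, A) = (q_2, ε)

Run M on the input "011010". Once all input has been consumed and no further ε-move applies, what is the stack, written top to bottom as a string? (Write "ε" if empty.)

(q_0, 011010, Z)
  read 0, top Z: go to q_1, push Z → (q_1, 11010, Z)
  read 1, top Z: go to q_0, push AAZ → (q_0, 1010, AAZ)
  read 1, top A: go to q_2, push ε → (q_2, 010, AZ)
  read 0, top A: go to q_2, push BA → (q_2, 10, BAZ)
  read 1, top B: go to q_2, push B → (q_2, 0, BAZ)
  read 0, top B: go to q_1, push A → (q_1, ε, AAZ)
All input consumed in state q_1 with stack AAZ.

AAZ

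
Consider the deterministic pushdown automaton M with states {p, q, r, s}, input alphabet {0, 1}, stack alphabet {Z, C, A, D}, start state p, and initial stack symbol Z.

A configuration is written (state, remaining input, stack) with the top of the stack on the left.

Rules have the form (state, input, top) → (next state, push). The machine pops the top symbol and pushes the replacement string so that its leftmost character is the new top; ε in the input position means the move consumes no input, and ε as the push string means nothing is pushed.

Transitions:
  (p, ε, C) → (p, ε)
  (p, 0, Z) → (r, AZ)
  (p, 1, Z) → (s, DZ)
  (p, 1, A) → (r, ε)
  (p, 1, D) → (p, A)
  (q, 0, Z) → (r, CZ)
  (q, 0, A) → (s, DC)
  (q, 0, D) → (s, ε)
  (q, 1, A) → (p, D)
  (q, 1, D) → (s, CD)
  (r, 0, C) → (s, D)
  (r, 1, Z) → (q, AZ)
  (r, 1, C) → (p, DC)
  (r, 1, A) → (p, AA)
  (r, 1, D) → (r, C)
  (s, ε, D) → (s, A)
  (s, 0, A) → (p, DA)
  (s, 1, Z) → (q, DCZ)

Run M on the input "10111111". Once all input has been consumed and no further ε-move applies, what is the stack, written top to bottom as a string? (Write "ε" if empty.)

(p, 10111111, Z)
  read 1, top Z: go to s, push DZ → (s, 0111111, DZ)
  ε-move, top D: go to s, push A → (s, 0111111, AZ)
  read 0, top A: go to p, push DA → (p, 111111, DAZ)
  read 1, top D: go to p, push A → (p, 11111, AAZ)
  read 1, top A: go to r, push ε → (r, 1111, AZ)
  read 1, top A: go to p, push AA → (p, 111, AAZ)
  read 1, top A: go to r, push ε → (r, 11, AZ)
  read 1, top A: go to p, push AA → (p, 1, AAZ)
  read 1, top A: go to r, push ε → (r, ε, AZ)
All input consumed in state r with stack AZ.

AZ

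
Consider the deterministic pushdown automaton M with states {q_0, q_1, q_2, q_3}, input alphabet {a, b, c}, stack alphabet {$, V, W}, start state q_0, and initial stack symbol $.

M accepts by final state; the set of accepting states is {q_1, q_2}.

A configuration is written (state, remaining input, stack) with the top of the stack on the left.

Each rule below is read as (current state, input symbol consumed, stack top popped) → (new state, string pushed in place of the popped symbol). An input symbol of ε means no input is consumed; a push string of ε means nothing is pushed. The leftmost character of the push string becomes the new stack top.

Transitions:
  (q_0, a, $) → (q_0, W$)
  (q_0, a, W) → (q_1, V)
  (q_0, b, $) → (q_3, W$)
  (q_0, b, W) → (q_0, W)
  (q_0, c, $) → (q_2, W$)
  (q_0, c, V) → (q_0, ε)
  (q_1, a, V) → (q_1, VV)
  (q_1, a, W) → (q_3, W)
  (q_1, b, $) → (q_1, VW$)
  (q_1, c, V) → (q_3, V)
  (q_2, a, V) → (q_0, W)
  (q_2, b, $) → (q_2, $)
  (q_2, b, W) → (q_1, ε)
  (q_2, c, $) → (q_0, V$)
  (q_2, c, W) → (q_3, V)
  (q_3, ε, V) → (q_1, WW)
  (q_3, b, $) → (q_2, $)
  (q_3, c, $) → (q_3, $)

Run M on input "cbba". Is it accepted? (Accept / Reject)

(q_0, cbba, $) ⊢ (q_2, bba, W$) ⊢ (q_1, ba, $) ⊢ (q_1, a, VW$) ⊢ (q_1, ε, VVW$)
All input consumed; state q_1 ∈ F.

Accept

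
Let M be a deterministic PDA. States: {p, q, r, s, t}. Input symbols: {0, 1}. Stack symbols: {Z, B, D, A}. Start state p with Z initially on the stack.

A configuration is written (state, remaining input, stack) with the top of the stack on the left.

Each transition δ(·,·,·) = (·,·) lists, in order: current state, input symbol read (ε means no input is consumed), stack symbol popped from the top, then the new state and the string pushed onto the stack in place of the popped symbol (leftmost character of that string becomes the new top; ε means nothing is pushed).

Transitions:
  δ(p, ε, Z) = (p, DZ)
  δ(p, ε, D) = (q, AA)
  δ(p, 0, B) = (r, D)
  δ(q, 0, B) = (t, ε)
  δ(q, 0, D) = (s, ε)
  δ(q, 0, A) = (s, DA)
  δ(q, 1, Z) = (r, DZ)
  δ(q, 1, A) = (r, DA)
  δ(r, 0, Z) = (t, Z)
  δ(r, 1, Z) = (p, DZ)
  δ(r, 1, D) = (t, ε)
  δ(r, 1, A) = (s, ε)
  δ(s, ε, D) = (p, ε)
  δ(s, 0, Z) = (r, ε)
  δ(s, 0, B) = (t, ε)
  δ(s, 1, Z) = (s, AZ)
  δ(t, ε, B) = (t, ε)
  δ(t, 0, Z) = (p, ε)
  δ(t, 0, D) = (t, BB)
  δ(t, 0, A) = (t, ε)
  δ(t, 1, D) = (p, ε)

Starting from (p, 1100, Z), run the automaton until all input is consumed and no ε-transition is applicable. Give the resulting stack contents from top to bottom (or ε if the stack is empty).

(p, 1100, Z)
  ε-move, top Z: go to p, push DZ → (p, 1100, DZ)
  ε-move, top D: go to q, push AA → (q, 1100, AAZ)
  read 1, top A: go to r, push DA → (r, 100, DAAZ)
  read 1, top D: go to t, push ε → (t, 00, AAZ)
  read 0, top A: go to t, push ε → (t, 0, AZ)
  read 0, top A: go to t, push ε → (t, ε, Z)
All input consumed in state t with stack Z.

Z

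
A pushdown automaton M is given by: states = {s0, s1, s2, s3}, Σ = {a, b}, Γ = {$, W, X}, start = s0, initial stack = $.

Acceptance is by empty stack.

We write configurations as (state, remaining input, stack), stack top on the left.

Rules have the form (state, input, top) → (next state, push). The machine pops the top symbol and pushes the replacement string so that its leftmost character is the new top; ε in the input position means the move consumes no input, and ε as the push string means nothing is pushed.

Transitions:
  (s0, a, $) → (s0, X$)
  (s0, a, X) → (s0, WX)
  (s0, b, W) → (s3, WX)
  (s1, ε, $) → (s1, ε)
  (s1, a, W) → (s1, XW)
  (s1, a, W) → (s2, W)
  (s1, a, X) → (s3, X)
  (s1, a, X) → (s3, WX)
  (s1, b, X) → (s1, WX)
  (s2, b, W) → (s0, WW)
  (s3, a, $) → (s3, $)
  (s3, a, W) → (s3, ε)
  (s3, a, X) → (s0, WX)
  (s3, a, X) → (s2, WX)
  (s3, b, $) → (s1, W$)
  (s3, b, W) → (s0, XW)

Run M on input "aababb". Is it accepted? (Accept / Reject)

No computation consumes all input and empties the stack.

Reject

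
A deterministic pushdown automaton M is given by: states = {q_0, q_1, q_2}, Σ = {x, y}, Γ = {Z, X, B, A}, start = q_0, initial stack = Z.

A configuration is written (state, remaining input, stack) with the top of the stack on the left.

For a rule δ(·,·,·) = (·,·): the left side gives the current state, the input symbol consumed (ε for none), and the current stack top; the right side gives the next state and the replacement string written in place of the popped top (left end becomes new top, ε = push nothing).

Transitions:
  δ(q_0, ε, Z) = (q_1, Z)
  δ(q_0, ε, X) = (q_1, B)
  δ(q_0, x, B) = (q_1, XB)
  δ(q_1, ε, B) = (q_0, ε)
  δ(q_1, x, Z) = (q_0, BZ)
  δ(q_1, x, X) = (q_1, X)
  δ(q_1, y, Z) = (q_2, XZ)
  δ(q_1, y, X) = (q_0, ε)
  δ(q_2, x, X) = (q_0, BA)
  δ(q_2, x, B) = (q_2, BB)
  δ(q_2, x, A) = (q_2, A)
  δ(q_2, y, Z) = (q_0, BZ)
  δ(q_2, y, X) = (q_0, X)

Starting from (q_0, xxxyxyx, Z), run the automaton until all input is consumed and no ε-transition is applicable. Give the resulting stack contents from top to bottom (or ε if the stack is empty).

(q_0, xxxyxyx, Z) ⊢ (q_1, xxxyxyx, Z) ⊢ (q_0, xxyxyx, BZ) ⊢ (q_1, xyxyx, XBZ) ⊢ (q_1, yxyx, XBZ) ⊢ (q_0, xyx, BZ) ⊢ (q_1, yx, XBZ) ⊢ (q_0, x, BZ) ⊢ (q_1, ε, XBZ)
All input consumed in state q_1 with stack XBZ.

XBZ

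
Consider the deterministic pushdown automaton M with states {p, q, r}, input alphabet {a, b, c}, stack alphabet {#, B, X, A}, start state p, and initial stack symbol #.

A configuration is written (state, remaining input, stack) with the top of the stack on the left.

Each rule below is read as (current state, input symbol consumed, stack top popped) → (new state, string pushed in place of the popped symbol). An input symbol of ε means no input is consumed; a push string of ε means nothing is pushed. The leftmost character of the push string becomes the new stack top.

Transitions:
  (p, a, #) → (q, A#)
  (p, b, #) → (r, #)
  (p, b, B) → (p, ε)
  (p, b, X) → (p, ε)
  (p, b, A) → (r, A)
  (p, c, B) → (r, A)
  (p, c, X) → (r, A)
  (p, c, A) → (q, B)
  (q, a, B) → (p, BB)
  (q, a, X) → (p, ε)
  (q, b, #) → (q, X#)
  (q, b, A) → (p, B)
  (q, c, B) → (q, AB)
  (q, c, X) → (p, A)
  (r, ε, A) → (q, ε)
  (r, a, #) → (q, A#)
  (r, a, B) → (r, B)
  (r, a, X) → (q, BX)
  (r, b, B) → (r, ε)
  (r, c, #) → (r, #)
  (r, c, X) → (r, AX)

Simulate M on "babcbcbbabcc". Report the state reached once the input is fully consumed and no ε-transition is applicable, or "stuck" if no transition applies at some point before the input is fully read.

r

(p, babcbcbbabcc, #)
  read b, top #: go to r, push # → (r, abcbcbbabcc, #)
  read a, top #: go to q, push A# → (q, bcbcbbabcc, A#)
  read b, top A: go to p, push B → (p, cbcbbabcc, B#)
  read c, top B: go to r, push A → (r, bcbbabcc, A#)
  ε-move, top A: go to q, push ε → (q, bcbbabcc, #)
  read b, top #: go to q, push X# → (q, cbbabcc, X#)
  read c, top X: go to p, push A → (p, bbabcc, A#)
  read b, top A: go to r, push A → (r, babcc, A#)
  ε-move, top A: go to q, push ε → (q, babcc, #)
  read b, top #: go to q, push X# → (q, abcc, X#)
  read a, top X: go to p, push ε → (p, bcc, #)
  read b, top #: go to r, push # → (r, cc, #)
  read c, top #: go to r, push # → (r, c, #)
  read c, top #: go to r, push # → (r, ε, #)
All input consumed; M is in state r.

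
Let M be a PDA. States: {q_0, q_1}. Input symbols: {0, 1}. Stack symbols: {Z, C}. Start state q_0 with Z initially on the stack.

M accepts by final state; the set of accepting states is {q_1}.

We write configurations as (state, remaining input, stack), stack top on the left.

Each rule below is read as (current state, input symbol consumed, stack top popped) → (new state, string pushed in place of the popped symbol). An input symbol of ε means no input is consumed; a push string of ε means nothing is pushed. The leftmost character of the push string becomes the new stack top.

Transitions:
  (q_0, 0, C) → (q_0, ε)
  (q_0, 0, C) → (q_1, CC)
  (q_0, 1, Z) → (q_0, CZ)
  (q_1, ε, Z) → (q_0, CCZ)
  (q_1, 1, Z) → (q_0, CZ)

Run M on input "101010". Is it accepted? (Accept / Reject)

One accepting computation: (q_0, 101010, Z) ⊢ (q_0, 01010, CZ) ⊢ (q_0, 1010, Z) ⊢ (q_0, 010, CZ) ⊢ (q_0, 10, Z) ⊢ (q_0, 0, CZ) ⊢ (q_1, ε, CCZ)
All input consumed and state q_1 ∈ F.

Accept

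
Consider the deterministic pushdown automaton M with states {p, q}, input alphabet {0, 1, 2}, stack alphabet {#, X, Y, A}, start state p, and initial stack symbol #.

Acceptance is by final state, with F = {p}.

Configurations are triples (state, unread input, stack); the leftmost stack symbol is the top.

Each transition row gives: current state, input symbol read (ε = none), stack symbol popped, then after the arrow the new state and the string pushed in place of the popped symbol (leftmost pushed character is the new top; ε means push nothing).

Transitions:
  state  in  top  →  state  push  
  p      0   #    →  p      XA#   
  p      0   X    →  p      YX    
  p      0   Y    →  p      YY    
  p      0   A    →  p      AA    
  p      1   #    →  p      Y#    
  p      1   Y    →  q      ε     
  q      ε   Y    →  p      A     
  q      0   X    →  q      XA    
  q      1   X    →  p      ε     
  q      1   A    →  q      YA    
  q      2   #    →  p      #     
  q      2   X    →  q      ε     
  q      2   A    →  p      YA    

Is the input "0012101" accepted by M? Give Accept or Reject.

(p, 0012101, #) ⊢ (p, 012101, XA#) ⊢ (p, 12101, YXA#) ⊢ (q, 2101, XA#) ⊢ (q, 101, A#) ⊢ (q, 01, YA#) ⊢ (p, 01, AA#) ⊢ (p, 1, AAA#)
No transition applies at (p, 1, AAA#); input not fully consumed.

Reject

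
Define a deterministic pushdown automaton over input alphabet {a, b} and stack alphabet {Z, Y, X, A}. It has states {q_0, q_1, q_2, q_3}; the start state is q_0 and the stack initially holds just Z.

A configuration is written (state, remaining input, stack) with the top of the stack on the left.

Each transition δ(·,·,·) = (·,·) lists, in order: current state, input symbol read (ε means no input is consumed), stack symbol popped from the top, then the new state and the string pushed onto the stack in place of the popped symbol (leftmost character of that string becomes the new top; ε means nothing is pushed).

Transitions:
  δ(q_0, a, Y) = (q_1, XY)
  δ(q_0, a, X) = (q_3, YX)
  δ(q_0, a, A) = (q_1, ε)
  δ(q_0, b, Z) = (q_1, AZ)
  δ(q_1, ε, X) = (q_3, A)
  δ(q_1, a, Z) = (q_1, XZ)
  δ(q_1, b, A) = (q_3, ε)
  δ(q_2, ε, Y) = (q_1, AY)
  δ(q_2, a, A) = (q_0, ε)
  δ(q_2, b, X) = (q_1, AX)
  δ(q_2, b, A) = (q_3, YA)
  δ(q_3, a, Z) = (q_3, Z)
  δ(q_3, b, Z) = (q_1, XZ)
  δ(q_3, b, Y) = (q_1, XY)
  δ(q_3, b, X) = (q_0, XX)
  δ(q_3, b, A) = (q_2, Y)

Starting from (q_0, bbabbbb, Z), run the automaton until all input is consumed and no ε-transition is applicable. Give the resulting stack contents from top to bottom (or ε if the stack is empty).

(q_0, bbabbbb, Z)
  read b, top Z: go to q_1, push AZ → (q_1, babbbb, AZ)
  read b, top A: go to q_3, push ε → (q_3, abbbb, Z)
  read a, top Z: go to q_3, push Z → (q_3, bbbb, Z)
  read b, top Z: go to q_1, push XZ → (q_1, bbb, XZ)
  ε-move, top X: go to q_3, push A → (q_3, bbb, AZ)
  read b, top A: go to q_2, push Y → (q_2, bb, YZ)
  ε-move, top Y: go to q_1, push AY → (q_1, bb, AYZ)
  read b, top A: go to q_3, push ε → (q_3, b, YZ)
  read b, top Y: go to q_1, push XY → (q_1, ε, XYZ)
  ε-move, top X: go to q_3, push A → (q_3, ε, AYZ)
All input consumed in state q_3 with stack AYZ.

AYZ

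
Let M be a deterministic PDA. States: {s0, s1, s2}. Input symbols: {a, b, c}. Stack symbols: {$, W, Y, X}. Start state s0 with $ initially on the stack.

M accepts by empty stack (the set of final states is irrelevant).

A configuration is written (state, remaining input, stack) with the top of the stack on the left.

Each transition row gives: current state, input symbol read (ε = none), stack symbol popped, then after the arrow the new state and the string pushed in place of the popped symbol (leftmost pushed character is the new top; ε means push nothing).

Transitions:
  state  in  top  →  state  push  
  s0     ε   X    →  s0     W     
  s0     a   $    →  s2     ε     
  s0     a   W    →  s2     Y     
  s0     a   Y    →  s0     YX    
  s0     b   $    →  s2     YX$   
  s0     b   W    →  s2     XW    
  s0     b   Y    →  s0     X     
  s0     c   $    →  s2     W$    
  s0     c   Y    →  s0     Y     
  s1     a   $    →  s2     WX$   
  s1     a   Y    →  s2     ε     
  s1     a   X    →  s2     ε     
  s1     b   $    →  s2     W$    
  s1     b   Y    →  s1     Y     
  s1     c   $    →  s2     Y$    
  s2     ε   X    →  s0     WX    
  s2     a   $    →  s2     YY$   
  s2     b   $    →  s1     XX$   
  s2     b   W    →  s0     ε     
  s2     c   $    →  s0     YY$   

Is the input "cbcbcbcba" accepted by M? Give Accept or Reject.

(s0, cbcbcbcba, $)
  read c, top $: go to s2, push W$ → (s2, bcbcbcba, W$)
  read b, top W: go to s0, push ε → (s0, cbcbcba, $)
  read c, top $: go to s2, push W$ → (s2, bcbcba, W$)
  read b, top W: go to s0, push ε → (s0, cbcba, $)
  read c, top $: go to s2, push W$ → (s2, bcba, W$)
  read b, top W: go to s0, push ε → (s0, cba, $)
  read c, top $: go to s2, push W$ → (s2, ba, W$)
  read b, top W: go to s0, push ε → (s0, a, $)
  read a, top $: go to s2, push ε → (s2, ε, ε)
All input consumed and the stack is empty.

Accept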